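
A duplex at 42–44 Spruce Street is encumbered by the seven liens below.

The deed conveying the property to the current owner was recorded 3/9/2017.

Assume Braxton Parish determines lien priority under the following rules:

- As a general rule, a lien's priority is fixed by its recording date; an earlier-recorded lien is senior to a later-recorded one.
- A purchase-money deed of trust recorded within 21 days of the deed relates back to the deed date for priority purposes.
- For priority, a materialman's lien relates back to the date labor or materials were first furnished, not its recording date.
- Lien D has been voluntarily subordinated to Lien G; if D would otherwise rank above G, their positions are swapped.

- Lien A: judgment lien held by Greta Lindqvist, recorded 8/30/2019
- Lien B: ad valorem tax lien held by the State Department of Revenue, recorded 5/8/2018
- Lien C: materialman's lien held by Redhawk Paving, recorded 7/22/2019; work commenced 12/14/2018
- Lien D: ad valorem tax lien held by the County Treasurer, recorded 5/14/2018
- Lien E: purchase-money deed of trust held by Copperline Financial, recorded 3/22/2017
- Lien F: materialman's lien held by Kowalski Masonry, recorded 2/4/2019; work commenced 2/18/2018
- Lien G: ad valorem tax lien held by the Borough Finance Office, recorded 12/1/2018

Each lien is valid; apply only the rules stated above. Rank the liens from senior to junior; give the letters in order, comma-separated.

E, F, B, G, D, C, A

First, effective dates: C is treated as recorded 12/14/2018, the work-commencement date; E was recorded within the 21-day window, so its effective date is the deed date 3/9/2017; F's effective date is 2/18/2018, when work began.
By effective date: E (3/9/2017), F (2/18/2018), B (5/8/2018), D (5/14/2018), G (12/1/2018), C (12/14/2018), A (8/30/2019).
D would otherwise be senior to G, so under the subordination agreement D and G exchange positions.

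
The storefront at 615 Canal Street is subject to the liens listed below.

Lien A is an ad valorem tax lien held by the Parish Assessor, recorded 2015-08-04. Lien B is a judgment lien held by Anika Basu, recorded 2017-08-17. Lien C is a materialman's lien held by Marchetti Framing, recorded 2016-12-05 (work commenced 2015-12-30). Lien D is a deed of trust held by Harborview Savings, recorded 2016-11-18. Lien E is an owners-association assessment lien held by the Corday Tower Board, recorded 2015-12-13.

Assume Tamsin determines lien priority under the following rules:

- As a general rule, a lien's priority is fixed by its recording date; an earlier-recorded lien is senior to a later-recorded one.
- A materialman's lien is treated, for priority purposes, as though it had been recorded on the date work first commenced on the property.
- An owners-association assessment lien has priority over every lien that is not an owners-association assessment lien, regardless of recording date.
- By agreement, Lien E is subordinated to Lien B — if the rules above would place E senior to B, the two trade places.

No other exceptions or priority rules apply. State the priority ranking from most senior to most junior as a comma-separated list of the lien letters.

Effective dates after the stated exceptions: C relates back to 2015-12-30 (work commenced).
E is an owners-association assessment lien and takes priority over every other lien.
The other liens, earliest effective date first: A (2015-08-04), C (2015-12-30), D (2016-11-18), B (2017-08-17).
E is senior to B before the subordination, so the two trade places.

B, A, C, D, E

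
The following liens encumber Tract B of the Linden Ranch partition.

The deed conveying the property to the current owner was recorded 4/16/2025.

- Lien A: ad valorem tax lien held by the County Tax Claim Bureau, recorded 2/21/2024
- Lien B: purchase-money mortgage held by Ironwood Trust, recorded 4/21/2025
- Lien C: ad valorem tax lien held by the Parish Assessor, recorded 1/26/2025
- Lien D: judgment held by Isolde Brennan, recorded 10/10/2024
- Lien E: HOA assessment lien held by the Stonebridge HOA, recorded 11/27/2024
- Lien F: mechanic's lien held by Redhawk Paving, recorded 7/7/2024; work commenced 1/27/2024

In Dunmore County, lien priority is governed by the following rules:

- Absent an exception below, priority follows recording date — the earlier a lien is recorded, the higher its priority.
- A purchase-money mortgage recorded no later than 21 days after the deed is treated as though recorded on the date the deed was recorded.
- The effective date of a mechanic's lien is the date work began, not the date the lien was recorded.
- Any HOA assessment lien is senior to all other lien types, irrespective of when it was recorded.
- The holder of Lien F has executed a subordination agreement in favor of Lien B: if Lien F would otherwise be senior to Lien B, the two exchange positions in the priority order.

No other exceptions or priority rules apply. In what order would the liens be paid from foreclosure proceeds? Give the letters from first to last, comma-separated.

Effective dates after the stated exceptions: B relates back to the deed date 4/16/2025; F relates back to 1/27/2024 (work commenced).
As an HOA assessment lien, E is senior to every other lien.
Ordering the rest by effective date: F (1/27/2024), A (2/21/2024), D (10/10/2024), C (1/26/2025), B (4/16/2025).
Because F would otherwise rank above B, the subordination swaps them.

E, B, A, D, C, F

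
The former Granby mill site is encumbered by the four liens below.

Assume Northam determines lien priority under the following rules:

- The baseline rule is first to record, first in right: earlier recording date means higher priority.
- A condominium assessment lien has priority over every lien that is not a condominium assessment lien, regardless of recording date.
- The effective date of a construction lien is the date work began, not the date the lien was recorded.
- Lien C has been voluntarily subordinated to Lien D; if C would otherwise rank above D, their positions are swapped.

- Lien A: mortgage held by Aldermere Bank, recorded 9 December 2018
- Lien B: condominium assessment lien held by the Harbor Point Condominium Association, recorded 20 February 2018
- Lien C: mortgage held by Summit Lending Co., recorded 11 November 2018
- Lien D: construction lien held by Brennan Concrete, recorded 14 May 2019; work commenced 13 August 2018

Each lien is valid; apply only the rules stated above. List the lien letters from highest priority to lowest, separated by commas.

B, D, C, A

First, effective dates: D relates back to 13 August 2018 (work commenced).
B, as a condominium assessment lien, has superpriority and ranks first.
Among the remaining liens, by effective date: D (13 August 2018), C (11 November 2018), A (9 December 2018).
Since C is not senior to D, the subordination leaves the order unchanged.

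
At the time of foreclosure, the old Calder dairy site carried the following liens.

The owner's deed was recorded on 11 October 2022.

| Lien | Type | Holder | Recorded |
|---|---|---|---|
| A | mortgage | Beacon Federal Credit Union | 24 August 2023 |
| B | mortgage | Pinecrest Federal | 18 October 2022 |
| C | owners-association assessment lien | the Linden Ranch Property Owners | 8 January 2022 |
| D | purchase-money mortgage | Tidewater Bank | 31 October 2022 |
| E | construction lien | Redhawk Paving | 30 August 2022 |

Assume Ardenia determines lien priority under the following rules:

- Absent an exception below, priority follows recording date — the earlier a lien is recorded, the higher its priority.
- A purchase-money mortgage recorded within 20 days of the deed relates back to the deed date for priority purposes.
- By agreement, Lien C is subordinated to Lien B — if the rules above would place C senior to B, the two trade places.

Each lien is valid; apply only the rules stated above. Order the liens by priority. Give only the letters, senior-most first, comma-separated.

First, effective dates: D was recorded within the 20-day window, so its effective date is the deed date 11 October 2022.
Sorted by effective date: C (8 January 2022), E (30 August 2022), D (11 October 2022), B (18 October 2022), A (24 August 2023).
Because C would otherwise rank above B, the subordination swaps them.

B, E, D, C, A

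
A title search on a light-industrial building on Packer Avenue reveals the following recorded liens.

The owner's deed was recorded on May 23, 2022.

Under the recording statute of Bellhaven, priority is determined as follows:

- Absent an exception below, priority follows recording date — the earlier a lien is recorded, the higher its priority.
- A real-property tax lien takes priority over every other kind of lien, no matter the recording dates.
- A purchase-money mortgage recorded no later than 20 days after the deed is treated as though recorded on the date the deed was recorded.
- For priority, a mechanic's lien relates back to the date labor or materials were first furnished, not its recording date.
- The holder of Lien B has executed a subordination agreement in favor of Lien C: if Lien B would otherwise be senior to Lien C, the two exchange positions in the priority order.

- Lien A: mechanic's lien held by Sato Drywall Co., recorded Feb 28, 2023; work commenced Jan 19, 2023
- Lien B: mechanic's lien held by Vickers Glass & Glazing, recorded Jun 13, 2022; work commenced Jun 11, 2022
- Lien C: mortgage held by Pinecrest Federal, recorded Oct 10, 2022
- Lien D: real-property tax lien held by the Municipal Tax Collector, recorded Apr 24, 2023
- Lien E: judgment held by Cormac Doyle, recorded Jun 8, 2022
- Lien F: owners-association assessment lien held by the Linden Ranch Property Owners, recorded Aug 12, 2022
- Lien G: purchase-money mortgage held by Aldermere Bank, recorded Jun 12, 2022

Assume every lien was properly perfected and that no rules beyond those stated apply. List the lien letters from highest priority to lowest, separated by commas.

D, G, E, C, F, B, A

Effective dates: A is treated as recorded Jan 19, 2023, the work-commencement date; B's effective date is Jun 11, 2022, when work began; G relates back to the deed date May 23, 2022.
As a real-property tax lien, D is senior to every other lien.
The other liens, earliest effective date first: G (May 23, 2022), E (Jun 8, 2022), B (Jun 11, 2022), F (Aug 12, 2022), C (Oct 10, 2022), A (Jan 19, 2023).
Because B would otherwise rank above C, the subordination swaps them.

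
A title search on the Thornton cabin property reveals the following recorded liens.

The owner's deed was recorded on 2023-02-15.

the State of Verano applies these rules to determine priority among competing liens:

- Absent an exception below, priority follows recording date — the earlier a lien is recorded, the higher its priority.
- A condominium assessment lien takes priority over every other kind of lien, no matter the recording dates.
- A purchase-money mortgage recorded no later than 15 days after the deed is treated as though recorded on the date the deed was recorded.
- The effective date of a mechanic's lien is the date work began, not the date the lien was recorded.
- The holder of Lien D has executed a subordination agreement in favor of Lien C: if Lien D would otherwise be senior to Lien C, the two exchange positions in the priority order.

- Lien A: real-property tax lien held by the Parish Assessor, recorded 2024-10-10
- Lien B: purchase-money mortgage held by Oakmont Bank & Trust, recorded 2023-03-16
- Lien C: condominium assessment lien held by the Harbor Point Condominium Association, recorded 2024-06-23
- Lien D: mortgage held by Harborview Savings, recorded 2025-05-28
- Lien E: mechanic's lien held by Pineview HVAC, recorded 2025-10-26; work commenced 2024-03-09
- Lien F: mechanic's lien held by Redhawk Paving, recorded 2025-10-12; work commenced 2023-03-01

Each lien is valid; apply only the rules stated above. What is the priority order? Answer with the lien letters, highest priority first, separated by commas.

Effective dates after the stated exceptions: B was recorded 29 days after the deed — beyond 15 days — so no relation-back applies; E relates back to 2024-03-09 (work commenced); F relates back to 2023-03-01 (work commenced).
As a condominium assessment lien, C is senior to every other lien.
Among the remaining liens, by effective date: F (2023-03-01), B (2023-03-16), E (2024-03-09), A (2024-10-10), D (2025-05-28).
Since D is not senior to C, the subordination leaves the order unchanged.

C, F, B, E, A, D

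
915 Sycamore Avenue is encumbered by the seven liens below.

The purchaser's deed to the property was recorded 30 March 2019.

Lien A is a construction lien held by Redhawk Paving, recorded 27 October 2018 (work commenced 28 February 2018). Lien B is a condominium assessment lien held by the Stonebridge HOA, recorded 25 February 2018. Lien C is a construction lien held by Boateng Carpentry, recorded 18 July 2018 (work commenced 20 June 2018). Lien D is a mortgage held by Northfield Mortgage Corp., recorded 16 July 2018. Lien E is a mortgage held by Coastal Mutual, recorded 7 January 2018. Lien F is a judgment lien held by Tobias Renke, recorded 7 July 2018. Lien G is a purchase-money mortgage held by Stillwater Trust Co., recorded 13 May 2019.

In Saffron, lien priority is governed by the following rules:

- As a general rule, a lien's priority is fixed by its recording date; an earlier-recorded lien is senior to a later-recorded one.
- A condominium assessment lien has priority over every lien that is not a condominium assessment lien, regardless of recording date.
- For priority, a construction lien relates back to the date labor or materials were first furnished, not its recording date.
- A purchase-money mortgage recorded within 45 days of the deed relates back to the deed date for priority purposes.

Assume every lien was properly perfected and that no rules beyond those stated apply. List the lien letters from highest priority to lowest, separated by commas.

First, effective dates: A relates back to 28 February 2018 (work commenced); C relates back to 20 June 2018 (work commenced); G relates back to the deed date 30 March 2019.
B is a condominium assessment lien, so it outranks all other liens regardless of date.
Among the remaining liens, by effective date: E (7 January 2018), A (28 February 2018), C (20 June 2018), F (7 July 2018), D (16 July 2018), G (30 March 2019).

B, E, A, C, F, D, G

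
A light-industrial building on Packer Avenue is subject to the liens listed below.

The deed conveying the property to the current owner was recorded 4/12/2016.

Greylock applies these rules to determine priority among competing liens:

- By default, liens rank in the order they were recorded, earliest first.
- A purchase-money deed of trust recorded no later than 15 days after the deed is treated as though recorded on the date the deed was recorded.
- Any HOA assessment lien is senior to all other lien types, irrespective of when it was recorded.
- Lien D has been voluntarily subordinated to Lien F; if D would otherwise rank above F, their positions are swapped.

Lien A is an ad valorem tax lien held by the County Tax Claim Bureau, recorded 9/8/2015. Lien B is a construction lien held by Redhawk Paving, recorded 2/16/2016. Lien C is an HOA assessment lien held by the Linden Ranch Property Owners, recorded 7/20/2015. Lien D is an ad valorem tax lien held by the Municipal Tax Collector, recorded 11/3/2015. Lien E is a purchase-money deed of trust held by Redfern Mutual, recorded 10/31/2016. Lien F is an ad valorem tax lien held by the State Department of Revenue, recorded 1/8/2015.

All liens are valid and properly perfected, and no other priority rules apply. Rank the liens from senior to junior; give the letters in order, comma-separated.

C, F, A, D, B, E

Adjusting effective dates: E was recorded 202 days after the deed, outside the 15-day window, so it keeps its recording date.
C is an HOA assessment lien and takes priority over every other lien.
Remaining liens by effective date: F (1/8/2015), A (9/8/2015), D (11/3/2015), B (2/16/2016), E (10/31/2016).
D already ranks below F; the subordination has no effect.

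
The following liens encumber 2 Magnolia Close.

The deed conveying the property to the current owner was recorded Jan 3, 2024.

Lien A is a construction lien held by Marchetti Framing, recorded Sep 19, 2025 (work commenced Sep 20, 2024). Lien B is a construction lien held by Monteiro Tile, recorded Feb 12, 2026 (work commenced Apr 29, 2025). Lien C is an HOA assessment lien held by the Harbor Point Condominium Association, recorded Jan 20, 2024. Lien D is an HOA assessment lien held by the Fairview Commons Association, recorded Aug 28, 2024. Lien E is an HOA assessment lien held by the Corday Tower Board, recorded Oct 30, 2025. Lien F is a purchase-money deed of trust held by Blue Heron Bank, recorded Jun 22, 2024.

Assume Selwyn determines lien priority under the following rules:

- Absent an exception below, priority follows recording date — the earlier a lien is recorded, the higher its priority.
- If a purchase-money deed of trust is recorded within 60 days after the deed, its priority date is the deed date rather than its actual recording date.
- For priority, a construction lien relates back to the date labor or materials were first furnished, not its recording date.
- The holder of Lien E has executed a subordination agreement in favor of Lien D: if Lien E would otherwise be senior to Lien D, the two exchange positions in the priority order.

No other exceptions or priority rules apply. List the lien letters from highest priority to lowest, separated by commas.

Effective dates: A relates back to Sep 20, 2024 (work commenced); B relates back to Apr 29, 2025 (work commenced); F missed the 60-day window (171 days after the deed), so its recording date stands.
By effective date, earliest first: C (Jan 20, 2024), F (Jun 22, 2024), D (Aug 28, 2024), A (Sep 20, 2024), B (Apr 29, 2025), E (Oct 30, 2025).
E already ranks below D; the subordination has no effect.

C, F, D, A, B, E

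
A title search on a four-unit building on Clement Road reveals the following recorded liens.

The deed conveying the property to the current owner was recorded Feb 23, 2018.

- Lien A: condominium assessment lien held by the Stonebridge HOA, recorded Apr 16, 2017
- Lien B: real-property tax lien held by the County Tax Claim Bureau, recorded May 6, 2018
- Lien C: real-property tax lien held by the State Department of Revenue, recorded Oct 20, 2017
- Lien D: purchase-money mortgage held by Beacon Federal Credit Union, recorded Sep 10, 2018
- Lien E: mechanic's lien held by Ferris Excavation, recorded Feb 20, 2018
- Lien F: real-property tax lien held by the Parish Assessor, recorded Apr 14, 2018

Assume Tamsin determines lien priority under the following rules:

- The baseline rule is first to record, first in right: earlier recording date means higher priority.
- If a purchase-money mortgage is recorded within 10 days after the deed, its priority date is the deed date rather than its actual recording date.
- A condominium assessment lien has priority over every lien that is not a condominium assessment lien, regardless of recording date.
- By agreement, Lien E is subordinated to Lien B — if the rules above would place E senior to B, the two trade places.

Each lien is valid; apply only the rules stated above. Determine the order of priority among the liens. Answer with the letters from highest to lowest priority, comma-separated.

A, C, B, F, E, D

First, effective dates: D was recorded 199 days after the deed, outside the 10-day window, so it keeps its recording date.
A is a condominium assessment lien, so it outranks all other liens regardless of date.
Among the remaining liens, by effective date: C (Oct 20, 2017), E (Feb 20, 2018), F (Apr 14, 2018), B (May 6, 2018), D (Sep 10, 2018).
E is senior to B before the subordination, so the two trade places.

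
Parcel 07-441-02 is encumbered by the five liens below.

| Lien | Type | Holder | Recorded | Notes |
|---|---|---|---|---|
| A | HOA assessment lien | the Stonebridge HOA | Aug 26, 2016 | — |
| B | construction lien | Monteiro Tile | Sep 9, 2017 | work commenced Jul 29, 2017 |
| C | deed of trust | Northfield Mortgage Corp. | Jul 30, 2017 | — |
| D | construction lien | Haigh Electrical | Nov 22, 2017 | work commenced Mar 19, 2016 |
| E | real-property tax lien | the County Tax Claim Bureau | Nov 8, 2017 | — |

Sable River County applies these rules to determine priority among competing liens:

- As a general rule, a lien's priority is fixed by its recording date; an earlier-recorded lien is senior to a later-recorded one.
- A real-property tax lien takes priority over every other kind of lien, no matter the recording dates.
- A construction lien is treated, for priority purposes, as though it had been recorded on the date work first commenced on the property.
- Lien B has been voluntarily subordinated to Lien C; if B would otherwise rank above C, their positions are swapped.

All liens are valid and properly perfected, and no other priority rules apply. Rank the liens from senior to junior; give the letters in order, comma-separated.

Adjusting effective dates: B's effective date is Jul 29, 2017, when work began; D relates back to Mar 19, 2016 (work commenced).
E, as a real-property tax lien, has superpriority and ranks first.
Ordering the rest by effective date: D (Mar 19, 2016), A (Aug 26, 2016), B (Jul 29, 2017), C (Jul 30, 2017).
The subordination applies — B was senior to C — so B and C swap.

E, D, A, C, B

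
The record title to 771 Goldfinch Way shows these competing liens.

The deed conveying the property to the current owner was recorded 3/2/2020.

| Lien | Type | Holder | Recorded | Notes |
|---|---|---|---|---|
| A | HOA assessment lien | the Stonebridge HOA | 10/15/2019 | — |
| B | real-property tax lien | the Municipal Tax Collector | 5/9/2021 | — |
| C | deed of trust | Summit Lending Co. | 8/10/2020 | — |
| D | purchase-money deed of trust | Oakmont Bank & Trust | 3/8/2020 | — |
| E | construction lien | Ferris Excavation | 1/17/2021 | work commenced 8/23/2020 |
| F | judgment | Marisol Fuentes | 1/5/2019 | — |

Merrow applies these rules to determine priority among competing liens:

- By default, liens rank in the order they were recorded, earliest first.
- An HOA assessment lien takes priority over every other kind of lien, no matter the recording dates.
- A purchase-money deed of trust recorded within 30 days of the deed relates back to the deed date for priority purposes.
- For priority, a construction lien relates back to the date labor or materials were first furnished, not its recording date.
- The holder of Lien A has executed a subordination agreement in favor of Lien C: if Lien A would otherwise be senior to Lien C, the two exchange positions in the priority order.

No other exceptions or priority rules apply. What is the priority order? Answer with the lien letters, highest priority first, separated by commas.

C, F, D, A, E, B

Effective dates: D's effective date is the deed date, 3/2/2020; E's effective date is 8/23/2020, when work began.
A is an HOA assessment lien and takes priority over every other lien.
Remaining liens by effective date: F (1/5/2019), D (3/2/2020), C (8/10/2020), E (8/23/2020), B (5/9/2021).
The subordination applies — A was senior to C — so A and C swap.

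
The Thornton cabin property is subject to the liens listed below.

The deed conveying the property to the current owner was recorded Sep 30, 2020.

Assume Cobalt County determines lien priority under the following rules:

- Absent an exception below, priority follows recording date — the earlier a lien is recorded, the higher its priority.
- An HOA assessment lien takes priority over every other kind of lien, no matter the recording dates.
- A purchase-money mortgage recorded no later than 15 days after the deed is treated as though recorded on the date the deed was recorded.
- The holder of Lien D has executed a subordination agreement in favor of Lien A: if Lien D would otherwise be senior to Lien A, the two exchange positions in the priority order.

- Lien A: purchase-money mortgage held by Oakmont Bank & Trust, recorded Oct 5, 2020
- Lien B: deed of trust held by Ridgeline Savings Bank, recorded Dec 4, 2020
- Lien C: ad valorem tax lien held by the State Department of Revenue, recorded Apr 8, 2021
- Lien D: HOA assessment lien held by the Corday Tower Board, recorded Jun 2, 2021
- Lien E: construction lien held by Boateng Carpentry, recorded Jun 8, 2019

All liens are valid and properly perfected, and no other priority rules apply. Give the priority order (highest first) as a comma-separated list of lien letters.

A, E, D, B, C

Effective dates after the stated exceptions: A relates back to the deed date Sep 30, 2020.
D is an HOA assessment lien, so it outranks all other liens regardless of date.
Remaining liens by effective date: E (Jun 8, 2019), A (Sep 30, 2020), B (Dec 4, 2020), C (Apr 8, 2021).
Because D would otherwise rank above A, the subordination swaps them.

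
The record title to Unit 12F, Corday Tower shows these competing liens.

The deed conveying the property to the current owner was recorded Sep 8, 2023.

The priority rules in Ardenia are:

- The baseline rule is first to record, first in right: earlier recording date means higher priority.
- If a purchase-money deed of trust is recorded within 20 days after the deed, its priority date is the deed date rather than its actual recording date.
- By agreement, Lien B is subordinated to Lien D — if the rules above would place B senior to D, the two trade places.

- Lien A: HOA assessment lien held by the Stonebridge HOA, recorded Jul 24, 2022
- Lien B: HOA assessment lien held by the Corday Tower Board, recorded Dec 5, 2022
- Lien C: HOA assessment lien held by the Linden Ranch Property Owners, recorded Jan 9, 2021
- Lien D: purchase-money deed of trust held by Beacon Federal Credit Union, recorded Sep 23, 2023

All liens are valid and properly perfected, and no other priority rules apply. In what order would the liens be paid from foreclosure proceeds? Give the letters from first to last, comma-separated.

First, effective dates: D relates back to the deed date Sep 8, 2023.
By effective date, earliest first: C (Jan 9, 2021), A (Jul 24, 2022), B (Dec 5, 2022), D (Sep 8, 2023).
The subordination applies — B was senior to D — so B and D swap.

C, A, D, B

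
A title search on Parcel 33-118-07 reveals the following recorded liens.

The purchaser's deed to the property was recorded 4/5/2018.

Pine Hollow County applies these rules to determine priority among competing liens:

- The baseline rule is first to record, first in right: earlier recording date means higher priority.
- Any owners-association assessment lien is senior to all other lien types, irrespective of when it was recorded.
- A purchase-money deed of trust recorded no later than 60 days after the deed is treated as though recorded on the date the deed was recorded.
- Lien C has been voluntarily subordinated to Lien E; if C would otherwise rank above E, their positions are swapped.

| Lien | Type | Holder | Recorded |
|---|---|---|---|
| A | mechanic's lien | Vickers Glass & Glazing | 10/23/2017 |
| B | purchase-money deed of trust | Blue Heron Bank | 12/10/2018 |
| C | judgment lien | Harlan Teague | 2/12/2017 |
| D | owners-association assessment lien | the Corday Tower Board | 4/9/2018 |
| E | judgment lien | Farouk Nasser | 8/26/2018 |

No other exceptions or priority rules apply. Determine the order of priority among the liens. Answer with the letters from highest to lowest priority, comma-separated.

D, E, A, C, B

Effective dates: B was recorded 249 days after the deed — beyond 60 days — so no relation-back applies.
As an owners-association assessment lien, D is senior to every other lien.
The other liens, earliest effective date first: C (2/12/2017), A (10/23/2017), E (8/26/2018), B (12/10/2018).
Because C would otherwise rank above E, the subordination swaps them.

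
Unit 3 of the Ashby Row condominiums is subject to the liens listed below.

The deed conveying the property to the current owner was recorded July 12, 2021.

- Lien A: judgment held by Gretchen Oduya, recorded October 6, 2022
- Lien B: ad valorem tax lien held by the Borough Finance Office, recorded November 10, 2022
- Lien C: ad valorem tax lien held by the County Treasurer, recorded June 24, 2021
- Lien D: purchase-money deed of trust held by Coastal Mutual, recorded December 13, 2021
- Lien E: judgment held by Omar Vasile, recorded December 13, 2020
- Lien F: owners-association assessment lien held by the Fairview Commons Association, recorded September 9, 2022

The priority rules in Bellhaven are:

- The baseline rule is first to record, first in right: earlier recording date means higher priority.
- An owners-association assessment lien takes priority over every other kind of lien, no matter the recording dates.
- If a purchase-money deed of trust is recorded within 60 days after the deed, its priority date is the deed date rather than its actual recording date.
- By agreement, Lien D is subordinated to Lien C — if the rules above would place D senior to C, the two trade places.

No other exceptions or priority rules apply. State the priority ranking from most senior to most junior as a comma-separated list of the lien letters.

F, E, C, D, A, B

Effective dates: D missed the 60-day window (154 days after the deed), so its recording date stands.
F is an owners-association assessment lien and takes priority over every other lien.
Remaining liens by effective date: E (December 13, 2020), C (June 24, 2021), D (December 13, 2021), A (October 6, 2022), B (November 10, 2022).
D already ranks below C; the subordination has no effect.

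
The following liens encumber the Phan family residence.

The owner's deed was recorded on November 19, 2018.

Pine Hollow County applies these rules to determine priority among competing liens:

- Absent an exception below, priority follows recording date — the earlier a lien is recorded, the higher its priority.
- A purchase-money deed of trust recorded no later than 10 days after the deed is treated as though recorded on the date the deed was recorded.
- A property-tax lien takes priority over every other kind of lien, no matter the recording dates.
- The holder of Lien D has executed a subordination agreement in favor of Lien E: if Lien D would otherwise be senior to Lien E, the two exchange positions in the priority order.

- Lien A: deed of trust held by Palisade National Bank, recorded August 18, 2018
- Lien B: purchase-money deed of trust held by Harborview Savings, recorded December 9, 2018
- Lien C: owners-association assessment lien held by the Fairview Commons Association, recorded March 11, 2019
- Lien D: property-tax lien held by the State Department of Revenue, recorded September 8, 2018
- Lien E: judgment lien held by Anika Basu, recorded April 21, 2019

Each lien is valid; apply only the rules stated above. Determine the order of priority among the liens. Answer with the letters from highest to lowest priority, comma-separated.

Adjusting effective dates: B was recorded 20 days after the deed — beyond 10 days — so no relation-back applies.
As a property-tax lien, D is senior to every other lien.
Among the remaining liens, by effective date: A (August 18, 2018), B (December 9, 2018), C (March 11, 2019), E (April 21, 2019).
D is senior to E before the subordination, so the two trade places.

E, A, B, C, D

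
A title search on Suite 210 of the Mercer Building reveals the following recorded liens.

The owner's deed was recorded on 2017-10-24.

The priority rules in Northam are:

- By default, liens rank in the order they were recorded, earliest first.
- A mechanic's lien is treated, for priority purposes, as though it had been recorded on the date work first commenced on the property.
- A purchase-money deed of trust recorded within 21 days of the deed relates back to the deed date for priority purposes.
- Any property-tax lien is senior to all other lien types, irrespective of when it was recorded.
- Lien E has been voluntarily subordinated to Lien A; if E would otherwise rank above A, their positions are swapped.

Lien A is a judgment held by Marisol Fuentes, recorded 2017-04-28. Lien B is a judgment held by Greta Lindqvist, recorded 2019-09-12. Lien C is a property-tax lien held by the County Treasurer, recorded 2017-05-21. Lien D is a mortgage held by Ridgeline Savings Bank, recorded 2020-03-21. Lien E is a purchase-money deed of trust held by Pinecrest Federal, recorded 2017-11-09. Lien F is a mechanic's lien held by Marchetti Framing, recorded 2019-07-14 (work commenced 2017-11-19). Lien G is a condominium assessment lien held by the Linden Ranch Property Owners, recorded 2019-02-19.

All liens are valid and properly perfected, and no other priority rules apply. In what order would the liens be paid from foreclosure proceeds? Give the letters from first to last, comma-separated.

Adjusting effective dates: E was recorded within the 21-day window, so its effective date is the deed date 2017-10-24; F's effective date is 2017-11-19, when work began.
C is a property-tax lien and takes priority over every other lien.
Ordering the rest by effective date: A (2017-04-28), E (2017-10-24), F (2017-11-19), G (2019-02-19), B (2019-09-12), D (2020-03-21).
E is already junior to A, so the subordination agreement changes nothing.

C, A, E, F, G, B, D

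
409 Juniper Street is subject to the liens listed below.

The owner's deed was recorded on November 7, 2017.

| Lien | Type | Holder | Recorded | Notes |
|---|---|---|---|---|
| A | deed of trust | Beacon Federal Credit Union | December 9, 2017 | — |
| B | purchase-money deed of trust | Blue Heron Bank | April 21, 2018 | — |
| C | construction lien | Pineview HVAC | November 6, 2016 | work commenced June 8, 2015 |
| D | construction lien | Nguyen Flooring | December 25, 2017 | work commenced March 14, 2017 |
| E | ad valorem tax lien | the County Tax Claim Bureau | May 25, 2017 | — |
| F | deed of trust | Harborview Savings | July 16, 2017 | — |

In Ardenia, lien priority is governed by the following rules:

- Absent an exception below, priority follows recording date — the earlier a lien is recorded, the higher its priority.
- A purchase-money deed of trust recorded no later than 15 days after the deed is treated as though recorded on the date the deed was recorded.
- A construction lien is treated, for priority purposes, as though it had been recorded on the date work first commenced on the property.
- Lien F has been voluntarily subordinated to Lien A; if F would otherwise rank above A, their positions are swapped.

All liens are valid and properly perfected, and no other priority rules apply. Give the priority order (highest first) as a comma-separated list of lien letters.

C, D, E, A, F, B

Adjusting effective dates: B was recorded 165 days after the deed — beyond 15 days — so no relation-back applies; C is treated as recorded June 8, 2015, the work-commencement date; D is treated as recorded March 14, 2017, the work-commencement date.
Sorted by effective date: C (June 8, 2015), D (March 14, 2017), E (May 25, 2017), F (July 16, 2017), A (December 9, 2017), B (April 21, 2018).
F would otherwise be senior to A, so under the subordination agreement F and A exchange positions.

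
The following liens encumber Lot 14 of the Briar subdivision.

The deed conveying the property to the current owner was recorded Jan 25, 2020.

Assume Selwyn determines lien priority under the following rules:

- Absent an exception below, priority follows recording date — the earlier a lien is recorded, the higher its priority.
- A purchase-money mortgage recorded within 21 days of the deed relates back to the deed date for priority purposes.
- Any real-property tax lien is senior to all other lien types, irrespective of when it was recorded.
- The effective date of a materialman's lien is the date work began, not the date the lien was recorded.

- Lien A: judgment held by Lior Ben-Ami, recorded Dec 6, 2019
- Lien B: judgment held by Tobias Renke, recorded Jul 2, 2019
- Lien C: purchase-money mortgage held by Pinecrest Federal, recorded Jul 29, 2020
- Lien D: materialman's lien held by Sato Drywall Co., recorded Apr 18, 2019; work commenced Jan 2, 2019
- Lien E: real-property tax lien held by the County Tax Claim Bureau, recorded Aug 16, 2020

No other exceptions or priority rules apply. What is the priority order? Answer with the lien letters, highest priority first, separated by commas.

E, D, B, A, C

Effective dates: C was recorded 186 days after the deed, outside the 21-day window, so it keeps its recording date; D relates back to Jan 2, 2019 (work commenced).
E is a real-property tax lien, so it outranks all other liens regardless of date.
Among the remaining liens, by effective date: D (Jan 2, 2019), B (Jul 2, 2019), A (Dec 6, 2019), C (Jul 29, 2020).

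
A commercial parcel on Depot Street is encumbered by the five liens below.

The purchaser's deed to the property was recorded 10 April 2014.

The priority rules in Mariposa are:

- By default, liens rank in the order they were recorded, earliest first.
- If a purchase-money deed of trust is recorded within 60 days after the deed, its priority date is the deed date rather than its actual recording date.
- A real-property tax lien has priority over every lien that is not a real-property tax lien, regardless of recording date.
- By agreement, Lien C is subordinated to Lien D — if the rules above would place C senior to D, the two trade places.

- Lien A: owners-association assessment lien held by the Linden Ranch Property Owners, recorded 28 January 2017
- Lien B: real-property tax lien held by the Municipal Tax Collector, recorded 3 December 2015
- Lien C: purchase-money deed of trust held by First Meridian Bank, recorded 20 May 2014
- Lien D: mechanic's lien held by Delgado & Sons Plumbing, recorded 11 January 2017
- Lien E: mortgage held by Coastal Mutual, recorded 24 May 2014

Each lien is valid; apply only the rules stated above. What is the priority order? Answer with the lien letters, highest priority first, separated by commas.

Effective dates: C's effective date is the deed date, 10 April 2014.
B is a real-property tax lien, so it outranks all other liens regardless of date.
The other liens, earliest effective date first: C (10 April 2014), E (24 May 2014), D (11 January 2017), A (28 January 2017).
Because C would otherwise rank above D, the subordination swaps them.

B, D, E, C, A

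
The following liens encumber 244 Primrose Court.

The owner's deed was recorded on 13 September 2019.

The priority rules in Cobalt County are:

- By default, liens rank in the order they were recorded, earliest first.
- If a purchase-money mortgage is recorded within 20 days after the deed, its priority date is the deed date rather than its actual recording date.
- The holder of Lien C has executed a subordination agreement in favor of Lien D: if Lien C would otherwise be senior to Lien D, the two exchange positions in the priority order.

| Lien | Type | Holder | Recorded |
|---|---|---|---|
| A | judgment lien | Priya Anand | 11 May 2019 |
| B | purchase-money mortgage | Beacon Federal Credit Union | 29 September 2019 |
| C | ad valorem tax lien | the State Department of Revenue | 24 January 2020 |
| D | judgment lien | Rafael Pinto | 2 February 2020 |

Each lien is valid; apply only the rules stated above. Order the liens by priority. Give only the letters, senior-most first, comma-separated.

First, effective dates: B relates back to the deed date 13 September 2019.
By effective date: A (11 May 2019), B (13 September 2019), C (24 January 2020), D (2 February 2020).
C would otherwise be senior to D, so under the subordination agreement C and D exchange positions.

A, B, D, C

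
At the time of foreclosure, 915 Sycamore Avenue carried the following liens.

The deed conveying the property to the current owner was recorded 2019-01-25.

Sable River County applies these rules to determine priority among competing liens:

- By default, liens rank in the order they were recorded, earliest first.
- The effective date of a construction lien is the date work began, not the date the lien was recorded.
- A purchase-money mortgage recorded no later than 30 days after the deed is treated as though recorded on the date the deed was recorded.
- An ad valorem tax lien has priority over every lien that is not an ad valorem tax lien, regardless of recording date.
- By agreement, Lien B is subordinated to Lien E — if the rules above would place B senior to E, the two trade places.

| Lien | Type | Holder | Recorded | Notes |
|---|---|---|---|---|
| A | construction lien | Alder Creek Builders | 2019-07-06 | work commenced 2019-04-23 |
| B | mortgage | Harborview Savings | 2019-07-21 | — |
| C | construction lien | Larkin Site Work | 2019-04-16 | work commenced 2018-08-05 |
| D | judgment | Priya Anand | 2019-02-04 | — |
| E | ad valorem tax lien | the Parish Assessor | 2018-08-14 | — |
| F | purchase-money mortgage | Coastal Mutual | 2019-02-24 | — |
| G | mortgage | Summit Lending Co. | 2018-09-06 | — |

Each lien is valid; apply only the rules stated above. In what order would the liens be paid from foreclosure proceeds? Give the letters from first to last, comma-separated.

Adjusting effective dates: A's effective date is 2019-04-23, when work began; C's effective date is 2018-08-05, when work began; F's effective date is the deed date, 2019-01-25.
E is an ad valorem tax lien, so it outranks all other liens regardless of date.
The other liens, earliest effective date first: C (2018-08-05), G (2018-09-06), F (2019-01-25), D (2019-02-04), A (2019-04-23), B (2019-07-21).
Since B is not senior to E, the subordination leaves the order unchanged.

E, C, G, F, D, A, B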